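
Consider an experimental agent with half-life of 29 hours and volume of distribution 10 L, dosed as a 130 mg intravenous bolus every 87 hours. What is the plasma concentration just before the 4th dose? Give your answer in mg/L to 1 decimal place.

f = (1/2)^(τ/t½) = (1/2)^(87/29) ≈ 0.1250.
C₀ = D/Vd = 130/10 ≈ 13.000 mg/L.
Before the 4th dose, 3 doses have been given. Superposition: Cmin = C₀·(f + f² + … + f^3).
≈ 13.000 × (0.1250 + 0.0156 + 0.0020) ≈ 13.000 × 0.1426 ≈ 1.854 mg/L.

1.9 mg/L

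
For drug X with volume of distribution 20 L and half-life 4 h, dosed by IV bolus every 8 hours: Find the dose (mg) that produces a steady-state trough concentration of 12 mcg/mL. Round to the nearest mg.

τ/t½ = 8/4 ≈ 2, so f = (1/2)^(8/4) ≈ 0.250000.
Cmin,ss = (D/Vd)·f/(1−f), so D = Cmin,ss·Vd·(1−f)/f.
D = 12 × 20 × (1−f)/f ≈ 12 × 20 × 3.00000 ≈ 720.00 mg.

720 mg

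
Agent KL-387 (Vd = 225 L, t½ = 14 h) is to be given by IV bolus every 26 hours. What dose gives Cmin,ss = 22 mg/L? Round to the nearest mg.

12983 mg

τ/t½ = 26/14 ≈ 1.8571, so f = (1/2)^(26/14) ≈ 0.276022.
Cmin,ss = (D/Vd)·f/(1−f), so D = Cmin,ss·Vd·(1−f)/f.
D = 22 × 225 × (1−f)/f ≈ 22 × 225 × 2.62290 ≈ 12983.35 mg.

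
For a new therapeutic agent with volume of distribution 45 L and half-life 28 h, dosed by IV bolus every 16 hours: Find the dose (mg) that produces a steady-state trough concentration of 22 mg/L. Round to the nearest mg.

τ/t½ = 16/28 ≈ 0.57143, so f = (1/2)^(16/28) ≈ 0.672950.
Cmin,ss = (D/Vd)·f/(1−f), so D = Cmin,ss·Vd·(1−f)/f.
D = 22 × 45 × (1−f)/f ≈ 22 × 45 × 0.48599 ≈ 481.13 mg.

481 mg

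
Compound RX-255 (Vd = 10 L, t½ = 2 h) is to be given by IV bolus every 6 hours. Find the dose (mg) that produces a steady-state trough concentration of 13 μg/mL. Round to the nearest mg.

τ/t½ = 6/2 ≈ 3, so f = (1/2)^(6/2) ≈ 0.125000.
Cmin,ss = (D/Vd)·f/(1−f), so D = Cmin,ss·Vd·(1−f)/f.
D = 13 × 10 × (1−f)/f ≈ 13 × 10 × 7.00000 ≈ 910.00 mg.

910 mg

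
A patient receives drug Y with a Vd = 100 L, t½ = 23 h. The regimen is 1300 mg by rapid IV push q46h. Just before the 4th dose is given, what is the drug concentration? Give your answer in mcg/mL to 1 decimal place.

4.3 mcg/mL

f = (1/2)^(τ/t½) = (1/2)^(46/23) ≈ 0.2500.
C₀ = D/Vd = 1300/100 ≈ 13.000 mcg/mL.
Before the 4th dose, 3 doses have been given. Superposition: Cmin = C₀·(f + f² + … + f^3).
≈ 13.000 × (0.2500 + 0.0625 + 0.0156) ≈ 13.000 × 0.3281 ≈ 4.265 mcg/mL.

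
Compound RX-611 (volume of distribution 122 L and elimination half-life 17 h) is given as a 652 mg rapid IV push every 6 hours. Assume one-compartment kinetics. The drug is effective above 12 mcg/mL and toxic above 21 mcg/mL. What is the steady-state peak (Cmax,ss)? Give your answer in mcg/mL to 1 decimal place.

24.6 mcg/mL

τ/t½ = 6/17 ≈ 0.35294, so fraction remaining f = (1/2)^(6/17) ≈ 0.7830.
Accumulation ratio R = 1/(1 − f) ≈ 1/0.2170 ≈ 4.6083.
Each bolus raises the concentration by D/Vd = 652/122 ≈ 5.344 mcg/mL.
Steady-state peak Cmax,ss = C₀·R ≈ 5.344 × 4.6083 ≈ 24.627 mcg/mL.
Peak 24.6 mcg/mL vs MTC 21 mcg/mL: exceeds toxic threshold.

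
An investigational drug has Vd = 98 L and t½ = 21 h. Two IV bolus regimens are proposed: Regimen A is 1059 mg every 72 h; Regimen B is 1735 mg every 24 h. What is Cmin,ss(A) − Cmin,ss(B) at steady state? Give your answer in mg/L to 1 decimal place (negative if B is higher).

-13.5 mg/L

Regimen A: f = (1/2)^(72/21) ≈ 0.0929; Cmin,ss = (1059/98)·f/(1−f) ≈ 1.107 mg/L.
Regimen B: f = (1/2)^(24/21) ≈ 0.4529; Cmin,ss = (1735/98)·f/(1−f) ≈ 14.656 mg/L.
Difference ≈ 1.107 − 14.656 ≈ -13.549 mg/L.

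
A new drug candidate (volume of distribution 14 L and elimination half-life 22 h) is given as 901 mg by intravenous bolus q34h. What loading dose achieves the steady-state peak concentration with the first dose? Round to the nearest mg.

1371 mg

f = (1/2)^(34/22) ≈ 0.342588; accumulation ratio R = 1/(1−f) ≈ 1.52112.
Loading dose to hit Cmax,ss on first dose: D_load = D_maint·R ≈ 901 × 1.52112 ≈ 1370.53 mg.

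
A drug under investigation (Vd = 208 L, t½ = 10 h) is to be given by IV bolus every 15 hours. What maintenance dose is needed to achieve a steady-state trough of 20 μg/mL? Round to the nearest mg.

τ/t½ = 15/10 ≈ 1.5, so f = (1/2)^(15/10) ≈ 0.353553.
Cmin,ss = (D/Vd)·f/(1−f), so D = Cmin,ss·Vd·(1−f)/f.
D = 20 × 208 × (1−f)/f ≈ 20 × 208 × 1.82843 ≈ 7606.27 mg.

7606 mg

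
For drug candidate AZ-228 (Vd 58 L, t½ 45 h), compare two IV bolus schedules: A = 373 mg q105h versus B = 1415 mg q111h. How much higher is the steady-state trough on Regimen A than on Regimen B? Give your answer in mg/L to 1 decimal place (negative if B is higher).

-3.8 mg/L

Regimen A: f = (1/2)^(105/45) ≈ 0.1984; Cmin,ss = (373/58)·f/(1−f) ≈ 1.592 mg/L.
Regimen B: f = (1/2)^(111/45) ≈ 0.1809; Cmin,ss = (1415/58)·f/(1−f) ≈ 5.388 mg/L.
Difference ≈ 1.592 − 5.388 ≈ -3.796 mg/L.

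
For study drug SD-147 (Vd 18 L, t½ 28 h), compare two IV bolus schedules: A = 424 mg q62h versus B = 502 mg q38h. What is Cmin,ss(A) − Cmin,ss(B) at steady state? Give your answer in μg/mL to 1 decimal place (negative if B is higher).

-11.4 μg/mL

Regimen A: f = (1/2)^(62/28) ≈ 0.2155; Cmin,ss = (424/18)·f/(1−f) ≈ 6.471 μg/mL.
Regimen B: f = (1/2)^(38/28) ≈ 0.3904; Cmin,ss = (502/18)·f/(1−f) ≈ 17.861 μg/mL.
Difference ≈ 6.471 − 17.861 ≈ -11.390 μg/mL.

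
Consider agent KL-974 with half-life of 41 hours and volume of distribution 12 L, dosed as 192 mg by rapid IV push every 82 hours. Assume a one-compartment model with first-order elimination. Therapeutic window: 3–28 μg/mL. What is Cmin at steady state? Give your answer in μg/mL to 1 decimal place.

5.3 μg/mL

τ = 82 h = 2 half-lives, so f = (1/2)^2 = 0.25.
At steady state, R = 1/(1 − 0.25) = 4/3.
Single-dose peak C₀ = D/Vd = 192/12 = 16 μg/mL.
Steady-state peak Cmax,ss = C₀·R = 16 × 4/3 ≈ 21.333 μg/mL.
Steady-state trough Cmin,ss = Cmax,ss·f ≈ 21.333 × 0.25 ≈ 5.333 μg/mL.
Trough 5.3 μg/mL vs MEC 3 μg/mL: adequate.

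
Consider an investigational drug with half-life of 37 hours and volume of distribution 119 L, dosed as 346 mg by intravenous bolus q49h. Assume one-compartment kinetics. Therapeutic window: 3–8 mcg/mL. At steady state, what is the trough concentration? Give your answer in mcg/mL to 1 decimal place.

k = ln2/t½ = ln2/37 ≈ 0.018734 h⁻¹; fraction remaining f = e^(−kτ) = e^(−0.018734×49) ≈ 0.3993.
At steady state, accumulation factor R = 1/(1 − e^(−kτ)) ≈ 1.6647.
Each bolus raises the concentration by D/Vd = 346/119 ≈ 2.908 mcg/mL.
Cmax,ss = C₀/(1 − f) ≈ 2.908/0.6007 ≈ 4.841 mcg/mL.
One interval later, Cmin,ss = Cmax,ss·e^(−kτ) ≈ 4.841 × 0.3993 ≈ 1.933 mcg/mL.
Trough 1.9 mcg/mL vs MEC 3 mcg/mL: subtherapeutic.

1.9 mcg/mL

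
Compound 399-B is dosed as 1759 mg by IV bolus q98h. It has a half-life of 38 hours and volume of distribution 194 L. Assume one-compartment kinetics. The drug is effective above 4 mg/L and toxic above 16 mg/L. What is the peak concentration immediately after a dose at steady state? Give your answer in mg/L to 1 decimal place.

τ/t½ = 98/38 ≈ 2.5789, so fraction remaining f = (1/2)^(98/38) ≈ 0.1674.
Accumulation ratio R = 1/(1 − f) ≈ 1/0.8326 ≈ 1.2011.
Each bolus raises the concentration by D/Vd = 1759/194 ≈ 9.067 mg/L.
Steady-state peak Cmax,ss = C₀·R ≈ 9.067 × 1.2011 ≈ 10.890 mg/L.
Peak 10.9 mg/L vs MTC 16 mg/L: below toxic threshold.

10.9 mg/L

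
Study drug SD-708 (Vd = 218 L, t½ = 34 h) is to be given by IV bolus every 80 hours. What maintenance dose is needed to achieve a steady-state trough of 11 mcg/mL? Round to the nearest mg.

9853 mg

τ/t½ = 80/34 ≈ 2.3529, so f = (1/2)^(80/34) ≈ 0.195747.
Cmin,ss = (D/Vd)·f/(1−f), so D = Cmin,ss·Vd·(1−f)/f.
D = 11 × 218 × (1−f)/f ≈ 11 × 218 × 4.10864 ≈ 9852.52 mg.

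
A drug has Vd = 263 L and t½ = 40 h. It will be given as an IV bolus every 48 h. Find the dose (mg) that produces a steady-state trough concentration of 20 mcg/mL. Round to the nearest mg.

τ/t½ = 48/40 ≈ 1.2, so f = (1/2)^(48/40) ≈ 0.435275.
Cmin,ss = (D/Vd)·f/(1−f), so D = Cmin,ss·Vd·(1−f)/f.
D = 20 × 263 × (1−f)/f ≈ 20 × 263 × 1.29740 ≈ 6824.32 mg.

6824 mg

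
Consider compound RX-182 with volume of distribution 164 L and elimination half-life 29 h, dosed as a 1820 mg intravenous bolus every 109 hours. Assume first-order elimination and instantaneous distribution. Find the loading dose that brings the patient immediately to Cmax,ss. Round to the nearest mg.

1965 mg

f = (1/2)^(109/29) ≈ 0.073883; accumulation ratio R = 1/(1−f) ≈ 1.07978.
Loading dose to hit Cmax,ss on first dose: D_load = D_maint·R ≈ 1820 × 1.07978 ≈ 1965.20 mg.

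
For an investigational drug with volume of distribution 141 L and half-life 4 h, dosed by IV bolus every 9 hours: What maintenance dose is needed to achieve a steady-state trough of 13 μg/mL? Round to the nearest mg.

τ/t½ = 9/4 ≈ 2.25, so f = (1/2)^(9/4) ≈ 0.210224.
Cmin,ss = (D/Vd)·f/(1−f), so D = Cmin,ss·Vd·(1−f)/f.
D = 13 × 141 × (1−f)/f ≈ 13 × 141 × 3.75683 ≈ 6886.27 mg.

6886 mg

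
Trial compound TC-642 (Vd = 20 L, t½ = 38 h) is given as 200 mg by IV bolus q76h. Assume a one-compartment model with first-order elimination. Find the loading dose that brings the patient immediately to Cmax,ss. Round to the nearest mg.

f = (1/2)^(76/38) ≈ 0.250000; accumulation ratio R = 1/(1−f) ≈ 1.33333.
Loading dose to hit Cmax,ss on first dose: D_load = D_maint·R ≈ 200 × 1.33333 ≈ 266.67 mg.

267 mg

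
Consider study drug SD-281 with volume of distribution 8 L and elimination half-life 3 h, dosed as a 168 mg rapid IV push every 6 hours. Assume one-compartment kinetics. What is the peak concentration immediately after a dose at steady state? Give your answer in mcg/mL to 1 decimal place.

28.0 mcg/mL

τ = 6 h = 2 half-lives, so f = (1/2)^2 = 0.25.
Accumulation ratio R = 1/(1 − f) = 1/0.75 = 4/3.
Single-dose peak C₀ = D/Vd = 168/8 = 21 mcg/mL.
Steady-state peak Cmax,ss = C₀·R = 21 × 4/3 ≈ 28.000 mcg/mL.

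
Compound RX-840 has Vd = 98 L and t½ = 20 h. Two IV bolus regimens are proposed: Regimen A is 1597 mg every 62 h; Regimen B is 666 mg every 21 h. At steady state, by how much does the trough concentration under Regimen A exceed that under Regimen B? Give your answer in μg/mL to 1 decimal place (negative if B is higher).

Regimen A: f = (1/2)^(62/20) ≈ 0.1166; Cmin,ss = (1597/98)·f/(1−f) ≈ 2.151 μg/mL.
Regimen B: f = (1/2)^(21/20) ≈ 0.4830; Cmin,ss = (666/98)·f/(1−f) ≈ 6.349 μg/mL.
Difference ≈ 2.151 − 6.349 ≈ -4.198 μg/mL.

-4.2 μg/mL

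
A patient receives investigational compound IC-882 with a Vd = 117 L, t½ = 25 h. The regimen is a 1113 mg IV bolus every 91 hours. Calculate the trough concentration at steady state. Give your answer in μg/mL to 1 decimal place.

0.8 μg/mL

Over one 91-h interval, 91/25 ≈ 3.64 half-lives elapse, leaving f ≈ 0.0802 of each dose.
Each bolus raises the concentration by D/Vd = 1113/117 ≈ 9.513 μg/mL.
Steady-state trough Cmin,ss = C₀·f/(1−f) ≈ 9.513 × 0.0802/0.9198 ≈ 0.829 μg/mL.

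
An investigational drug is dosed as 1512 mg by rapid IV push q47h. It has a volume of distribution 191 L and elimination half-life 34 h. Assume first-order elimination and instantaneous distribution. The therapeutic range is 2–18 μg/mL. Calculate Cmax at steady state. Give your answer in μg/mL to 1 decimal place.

12.8 μg/mL

Over one 47-h interval, 47/34 ≈ 1.3824 half-lives elapse, leaving f ≈ 0.3836 of each dose.
At steady state, accumulation factor R = 1/(1 − e^(−kτ)) ≈ 1.6223.
Each bolus raises the concentration by D/Vd = 1512/191 ≈ 7.916 μg/mL.
Cmax,ss = C₀/(1 − f) ≈ 7.916/0.6164 ≈ 12.842 μg/mL.
Peak 12.8 μg/mL vs MTC 18 μg/mL: below toxic threshold.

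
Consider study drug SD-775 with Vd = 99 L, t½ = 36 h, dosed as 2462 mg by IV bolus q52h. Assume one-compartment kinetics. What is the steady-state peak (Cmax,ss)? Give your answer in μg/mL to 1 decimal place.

τ/t½ = 52/36 ≈ 1.4444, so fraction remaining f = (1/2)^(52/36) ≈ 0.3674.
Accumulation ratio R = 1/(1 − f) ≈ 1/0.6326 ≈ 1.5808.
Single-dose peak C₀ = D/Vd = 2462/99 ≈ 24.869 μg/mL.
Cmax,ss = C₀/(1 − f) ≈ 24.869/0.6326 ≈ 39.312 μg/mL.

39.3 μg/mL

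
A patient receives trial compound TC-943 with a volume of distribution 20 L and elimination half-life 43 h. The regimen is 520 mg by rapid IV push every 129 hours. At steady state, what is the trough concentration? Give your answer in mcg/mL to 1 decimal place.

3.7 mcg/mL

τ = 129 h = 3 half-lives, so f = (1/2)^3 = 0.125.
Accumulation ratio R = 1/(1 − f) = 1/0.875 = 8/7.
Single-dose peak C₀ = D/Vd = 520/20 = 26 mcg/mL.
Steady-state peak Cmax,ss = C₀·R = 26 × 8/7 ≈ 29.714 mcg/mL.
Steady-state trough Cmin,ss = Cmax,ss·f ≈ 29.714 × 0.125 ≈ 3.714 mcg/mL.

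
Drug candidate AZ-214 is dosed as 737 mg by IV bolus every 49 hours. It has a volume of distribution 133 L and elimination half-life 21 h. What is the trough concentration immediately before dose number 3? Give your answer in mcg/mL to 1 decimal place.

f = (1/2)^(τ/t½) = (1/2)^(49/21) ≈ 0.1984.
C₀ = D/Vd = 737/133 ≈ 5.541 mcg/mL.
Before the 3rd dose, 2 doses have been given. Superposition: Cmin = C₀·(f + f²).
≈ 5.541 × (0.1984 + 0.0394) ≈ 5.541 × 0.2378 ≈ 1.318 mcg/mL.

1.3 mcg/mL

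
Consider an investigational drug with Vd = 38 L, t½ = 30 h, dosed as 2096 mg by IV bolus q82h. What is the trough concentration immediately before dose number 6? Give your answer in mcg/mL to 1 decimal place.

f = (1/2)^(τ/t½) = (1/2)^(82/30) ≈ 0.1504.
C₀ = D/Vd = 2096/38 ≈ 55.158 mcg/mL.
Before the 6th dose, 5 doses have been given. Superposition: Cmin = C₀·(f + f² + … + f^5).
≈ 55.158 × (0.1504 + 0.0226 + 0.0034 + 0.0005 + 0.0001) ≈ 55.158 × 0.1770 ≈ 9.763 mcg/mL.

9.8 mcg/mL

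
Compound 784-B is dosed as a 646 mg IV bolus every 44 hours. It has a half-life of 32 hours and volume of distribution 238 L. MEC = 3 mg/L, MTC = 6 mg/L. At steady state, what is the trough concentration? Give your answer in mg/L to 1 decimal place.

Over one 44-h interval, 44/32 ≈ 1.375 half-lives elapse, leaving f ≈ 0.3856 of each dose.
Each bolus raises the concentration by D/Vd = 646/238 ≈ 2.714 mg/L.
Steady-state trough Cmin,ss = C₀·f/(1−f) ≈ 2.714 × 0.3856/0.6144 ≈ 1.703 mg/L.
Trough 1.7 mg/L vs MEC 3 mg/L: subtherapeutic.

1.7 mg/L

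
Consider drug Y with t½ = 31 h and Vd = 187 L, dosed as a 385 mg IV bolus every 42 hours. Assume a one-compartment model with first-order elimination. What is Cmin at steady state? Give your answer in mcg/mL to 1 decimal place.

τ/t½ = 42/31 ≈ 1.3548, so fraction remaining f = (1/2)^(42/31) ≈ 0.3910.
Accumulation ratio R = 1/(1 − f) ≈ 1/0.6090 ≈ 1.6420.
Each bolus raises the concentration by D/Vd = 385/187 ≈ 2.059 mcg/mL.
Steady-state peak Cmax,ss = C₀·R ≈ 2.059 × 1.6420 ≈ 3.381 mcg/mL.
Steady-state trough Cmin,ss = Cmax,ss·f ≈ 3.381 × 0.3910 ≈ 1.322 mcg/mL.

1.3 mcg/mL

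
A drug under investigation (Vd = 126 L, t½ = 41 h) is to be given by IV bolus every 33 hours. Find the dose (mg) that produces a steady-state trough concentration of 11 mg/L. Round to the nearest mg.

1035 mg

τ/t½ = 33/41 ≈ 0.80488, so f = (1/2)^(33/41) ≈ 0.572410.
Cmin,ss = (D/Vd)·f/(1−f), so D = Cmin,ss·Vd·(1−f)/f.
D = 11 × 126 × (1−f)/f ≈ 11 × 126 × 0.74700 ≈ 1035.34 mg.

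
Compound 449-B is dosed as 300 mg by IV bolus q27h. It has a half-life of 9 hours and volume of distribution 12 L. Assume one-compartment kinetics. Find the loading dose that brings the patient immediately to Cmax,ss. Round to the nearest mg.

f = (1/2)^(27/9) ≈ 0.125000; accumulation ratio R = 1/(1−f) ≈ 1.14286.
Loading dose to hit Cmax,ss on first dose: D_load = D_maint·R ≈ 300 × 1.14286 ≈ 342.86 mg.

343 mg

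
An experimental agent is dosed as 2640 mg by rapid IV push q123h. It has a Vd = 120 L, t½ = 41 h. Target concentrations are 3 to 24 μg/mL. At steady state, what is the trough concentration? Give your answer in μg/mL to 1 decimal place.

3.1 μg/mL

τ = 123 h = 3 half-lives, so f = (1/2)^3 = 0.125.
At steady state, R = 1/(1 − 0.125) = 8/7.
Single-dose peak C₀ = D/Vd = 2640/120 = 22 μg/mL.
Steady-state peak Cmax,ss = C₀·R = 22 × 8/7 ≈ 25.143 μg/mL.
Steady-state trough Cmin,ss = Cmax,ss·f ≈ 25.143 × 0.125 ≈ 3.143 μg/mL.
Trough 3.1 μg/mL vs MEC 3 μg/mL: adequate.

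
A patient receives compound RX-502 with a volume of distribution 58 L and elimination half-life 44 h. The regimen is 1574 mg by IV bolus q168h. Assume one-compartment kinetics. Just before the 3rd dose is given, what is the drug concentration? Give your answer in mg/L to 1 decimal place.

2.1 mg/L

f = (1/2)^(τ/t½) = (1/2)^(168/44) ≈ 0.0709.
C₀ = D/Vd = 1574/58 ≈ 27.138 mg/L.
Before the 3rd dose, 2 doses have been given. Superposition: Cmin = C₀·(f + f²).
≈ 27.138 × (0.0709 + 0.0050) ≈ 27.138 × 0.0759 ≈ 2.060 mg/L.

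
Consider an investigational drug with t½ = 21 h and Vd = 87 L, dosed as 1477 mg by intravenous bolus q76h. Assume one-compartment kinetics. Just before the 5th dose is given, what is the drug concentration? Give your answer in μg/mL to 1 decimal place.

1.5 μg/mL

f = (1/2)^(τ/t½) = (1/2)^(76/21) ≈ 0.0814.
C₀ = D/Vd = 1477/87 ≈ 16.977 μg/mL.
Before the 5th dose, 4 doses have been given. Superposition: Cmin = C₀·(f + f² + … + f^4).
≈ 16.977 × (0.0814 + 0.0066 + 0.0005 + 0.0000) ≈ 16.977 × 0.0885 ≈ 1.502 μg/mL.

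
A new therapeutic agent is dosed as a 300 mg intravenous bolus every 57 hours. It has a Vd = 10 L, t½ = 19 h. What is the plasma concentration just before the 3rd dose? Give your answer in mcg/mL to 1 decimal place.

4.2 mcg/mL

f = (1/2)^(τ/t½) = (1/2)^(57/19) ≈ 0.1250.
C₀ = D/Vd = 300/10 ≈ 30.000 mcg/mL.
Before the 3rd dose, 2 doses have been given. Superposition: Cmin = C₀·(f + f²).
≈ 30.000 × (0.1250 + 0.0156) ≈ 30.000 × 0.1406 ≈ 4.218 mcg/mL.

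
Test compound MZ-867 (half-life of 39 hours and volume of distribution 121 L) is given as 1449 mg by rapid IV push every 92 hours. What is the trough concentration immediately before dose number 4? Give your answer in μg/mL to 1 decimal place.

f = (1/2)^(τ/t½) = (1/2)^(92/39) ≈ 0.1949.
C₀ = D/Vd = 1449/121 ≈ 11.975 μg/mL.
Before the 4th dose, 3 doses have been given. Superposition: Cmin = C₀·(f + f² + … + f^3).
≈ 11.975 × (0.1949 + 0.0380 + 0.0074) ≈ 11.975 × 0.2403 ≈ 2.878 μg/mL.

2.9 μg/mL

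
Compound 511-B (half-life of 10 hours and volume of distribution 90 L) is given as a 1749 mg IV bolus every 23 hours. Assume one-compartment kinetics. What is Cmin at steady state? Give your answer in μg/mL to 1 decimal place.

5.0 μg/mL

τ/t½ = 23/10 ≈ 2.3, so fraction remaining f = (1/2)^(23/10) ≈ 0.2031.
Each bolus raises the concentration by D/Vd = 1749/90 ≈ 19.433 μg/mL.
Steady-state trough Cmin,ss = C₀·f/(1−f) ≈ 19.433 × 0.2031/0.7969 ≈ 4.953 μg/mL.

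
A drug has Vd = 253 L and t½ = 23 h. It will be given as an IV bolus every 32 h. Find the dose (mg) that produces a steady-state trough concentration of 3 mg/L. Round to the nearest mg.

1232 mg

τ/t½ = 32/23 ≈ 1.3913, so f = (1/2)^(32/23) ≈ 0.381220.
Cmin,ss = (D/Vd)·f/(1−f), so D = Cmin,ss·Vd·(1−f)/f.
D = 3 × 253 × (1−f)/f ≈ 3 × 253 × 1.62316 ≈ 1231.98 mg.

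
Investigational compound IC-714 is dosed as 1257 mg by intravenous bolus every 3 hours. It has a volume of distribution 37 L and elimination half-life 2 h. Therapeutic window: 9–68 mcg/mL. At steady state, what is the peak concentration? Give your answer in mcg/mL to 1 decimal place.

τ/t½ = 3/2 ≈ 1.5, so fraction remaining f = (1/2)^(3/2) ≈ 0.3536.
Accumulation ratio R = 1/(1 − f) ≈ 1/0.6464 ≈ 1.5470.
Each bolus raises the concentration by D/Vd = 1257/37 ≈ 33.973 mcg/mL.
Cmax,ss = C₀/(1 − f) ≈ 33.973/0.6464 ≈ 52.557 mcg/mL.
Peak 52.6 mcg/mL vs MTC 68 mcg/mL: below toxic threshold.

52.6 mcg/mL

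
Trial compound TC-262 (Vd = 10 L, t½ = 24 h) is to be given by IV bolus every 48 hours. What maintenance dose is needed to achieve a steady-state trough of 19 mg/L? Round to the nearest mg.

570 mg

τ/t½ = 48/24 ≈ 2, so f = (1/2)^(48/24) ≈ 0.250000.
Cmin,ss = (D/Vd)·f/(1−f), so D = Cmin,ss·Vd·(1−f)/f.
D = 19 × 10 × (1−f)/f ≈ 19 × 10 × 3.00000 ≈ 570.00 mg.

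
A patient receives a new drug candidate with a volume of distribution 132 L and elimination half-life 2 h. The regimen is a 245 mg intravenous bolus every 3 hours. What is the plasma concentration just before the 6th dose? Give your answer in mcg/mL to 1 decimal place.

f = (1/2)^(τ/t½) = (1/2)^(3/2) ≈ 0.3536.
C₀ = D/Vd = 245/132 ≈ 1.856 mcg/mL.
Before the 6th dose, 5 doses have been given. Superposition: Cmin = C₀·(f + f² + … + f^5).
≈ 1.856 × (0.3536 + 0.1250 + 0.0442 + 0.0156 + 0.0055) ≈ 1.856 × 0.5439 ≈ 1.009 mcg/mL.

1.0 mcg/mL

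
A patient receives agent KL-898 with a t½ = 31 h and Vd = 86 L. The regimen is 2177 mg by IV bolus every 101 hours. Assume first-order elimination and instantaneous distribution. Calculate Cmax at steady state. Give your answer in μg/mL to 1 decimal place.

28.3 μg/mL

Over one 101-h interval, 101/31 ≈ 3.2581 half-lives elapse, leaving f ≈ 0.1045 of each dose.
At steady state, accumulation factor R = 1/(1 − e^(−kτ)) ≈ 1.1167.
Each bolus raises the concentration by D/Vd = 2177/86 ≈ 25.314 μg/mL.
Steady-state peak Cmax,ss = C₀·R ≈ 25.314 × 1.1167 ≈ 28.268 μg/mL.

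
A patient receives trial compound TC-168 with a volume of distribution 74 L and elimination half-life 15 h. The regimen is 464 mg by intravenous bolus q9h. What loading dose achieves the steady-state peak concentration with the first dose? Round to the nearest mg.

f = (1/2)^(9/15) ≈ 0.659754; accumulation ratio R = 1/(1−f) ≈ 2.93905.
Loading dose to hit Cmax,ss on first dose: D_load = D_maint·R ≈ 464 × 2.93905 ≈ 1363.72 mg.

1364 mg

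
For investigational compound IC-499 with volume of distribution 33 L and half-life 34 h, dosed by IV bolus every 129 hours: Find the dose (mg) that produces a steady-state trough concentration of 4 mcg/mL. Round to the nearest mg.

1699 mg

τ/t½ = 129/34 ≈ 3.7941, so f = (1/2)^(129/34) ≈ 0.072087.
Cmin,ss = (D/Vd)·f/(1−f), so D = Cmin,ss·Vd·(1−f)/f.
D = 4 × 33 × (1−f)/f ≈ 4 × 33 × 12.87213 ≈ 1699.12 mg.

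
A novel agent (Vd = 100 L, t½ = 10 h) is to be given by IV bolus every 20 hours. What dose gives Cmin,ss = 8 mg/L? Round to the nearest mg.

τ/t½ = 20/10 ≈ 2, so f = (1/2)^(20/10) ≈ 0.250000.
Cmin,ss = (D/Vd)·f/(1−f), so D = Cmin,ss·Vd·(1−f)/f.
D = 8 × 100 × (1−f)/f ≈ 8 × 100 × 3.00000 ≈ 2400.00 mg.

2400 mg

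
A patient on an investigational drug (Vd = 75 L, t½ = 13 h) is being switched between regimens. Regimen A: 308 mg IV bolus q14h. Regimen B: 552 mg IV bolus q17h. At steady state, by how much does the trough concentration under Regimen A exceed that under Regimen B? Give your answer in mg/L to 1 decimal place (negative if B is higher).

-1.3 mg/L

Regimen A: f = (1/2)^(14/13) ≈ 0.4740; Cmin,ss = (308/75)·f/(1−f) ≈ 3.701 mg/L.
Regimen B: f = (1/2)^(17/13) ≈ 0.4040; Cmin,ss = (552/75)·f/(1−f) ≈ 4.989 mg/L.
Difference ≈ 3.701 − 4.989 ≈ -1.288 mg/L.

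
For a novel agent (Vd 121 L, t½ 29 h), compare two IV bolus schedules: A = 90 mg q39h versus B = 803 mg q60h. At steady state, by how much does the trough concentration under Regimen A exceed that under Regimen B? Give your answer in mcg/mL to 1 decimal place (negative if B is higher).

-1.6 mcg/mL

Regimen A: f = (1/2)^(39/29) ≈ 0.3937; Cmin,ss = (90/121)·f/(1−f) ≈ 0.483 mcg/mL.
Regimen B: f = (1/2)^(60/29) ≈ 0.2383; Cmin,ss = (803/121)·f/(1−f) ≈ 2.076 mcg/mL.
Difference ≈ 0.483 − 2.076 ≈ -1.593 mcg/mL.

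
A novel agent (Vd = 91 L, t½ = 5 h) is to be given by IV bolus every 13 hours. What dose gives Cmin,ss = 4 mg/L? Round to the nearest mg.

τ/t½ = 13/5 ≈ 2.6, so f = (1/2)^(13/5) ≈ 0.164938.
Cmin,ss = (D/Vd)·f/(1−f), so D = Cmin,ss·Vd·(1−f)/f.
D = 4 × 91 × (1−f)/f ≈ 4 × 91 × 5.06288 ≈ 1842.89 mg.

1843 mg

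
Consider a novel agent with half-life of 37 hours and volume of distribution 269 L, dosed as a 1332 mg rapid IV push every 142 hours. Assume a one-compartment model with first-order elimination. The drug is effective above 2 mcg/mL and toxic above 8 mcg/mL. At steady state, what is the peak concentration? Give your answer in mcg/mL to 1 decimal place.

k = ln2/t½ = ln2/37 ≈ 0.018734 h⁻¹; fraction remaining f = e^(−kτ) = e^(−0.018734×142) ≈ 0.0699.
At steady state, accumulation factor R = 1/(1 − e^(−kτ)) ≈ 1.0752.
Each bolus raises the concentration by D/Vd = 1332/269 ≈ 4.952 mcg/mL.
Cmax,ss = C₀/(1 − f) ≈ 4.952/0.9301 ≈ 5.324 mcg/mL.
Peak 5.3 mcg/mL vs MTC 8 mcg/mL: below toxic threshold.

5.3 mcg/mL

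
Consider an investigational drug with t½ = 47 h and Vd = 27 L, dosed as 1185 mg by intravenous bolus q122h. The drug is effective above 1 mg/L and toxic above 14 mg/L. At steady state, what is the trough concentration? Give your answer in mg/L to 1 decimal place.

k = ln2/t½ = ln2/47 ≈ 0.014748 h⁻¹; fraction remaining f = e^(−kτ) = e^(−0.014748×122) ≈ 0.1654.
Single-dose peak C₀ = D/Vd = 1185/27 ≈ 43.889 mg/L.
Steady-state trough Cmin,ss = C₀·f/(1−f) ≈ 43.889 × 0.1654/0.8346 ≈ 8.698 mg/L.
Trough 8.7 mg/L vs MEC 1 mg/L: adequate.

8.7 mg/L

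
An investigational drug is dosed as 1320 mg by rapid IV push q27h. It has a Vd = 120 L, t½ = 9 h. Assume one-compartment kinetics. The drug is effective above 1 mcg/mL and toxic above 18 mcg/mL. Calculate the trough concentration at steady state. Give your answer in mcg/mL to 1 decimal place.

The dosing interval is 3 half-lives, so f = 2^(−3) = 0.125.
Accumulation ratio R = 1/(1 − f) = 1/0.875 = 8/7.
Single-dose peak C₀ = D/Vd = 1320/120 = 11 mcg/mL.
Steady-state peak Cmax,ss = C₀·R = 11 × 8/7 ≈ 12.571 mcg/mL.
Steady-state trough Cmin,ss = Cmax,ss·f ≈ 12.571 × 0.125 ≈ 1.571 mcg/mL.
Trough 1.6 mcg/mL vs MEC 1 mcg/mL: adequate.

1.6 mcg/mL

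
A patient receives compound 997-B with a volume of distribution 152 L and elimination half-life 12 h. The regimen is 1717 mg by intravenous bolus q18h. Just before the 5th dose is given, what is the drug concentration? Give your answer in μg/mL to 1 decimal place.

f = (1/2)^(τ/t½) = (1/2)^(18/12) ≈ 0.3536.
C₀ = D/Vd = 1717/152 ≈ 11.296 μg/mL.
Before the 5th dose, 4 doses have been given. Superposition: Cmin = C₀·(f + f² + … + f^4).
≈ 11.296 × (0.3536 + 0.1250 + 0.0442 + 0.0156) ≈ 11.296 × 0.5384 ≈ 6.082 μg/mL.

6.1 μg/mL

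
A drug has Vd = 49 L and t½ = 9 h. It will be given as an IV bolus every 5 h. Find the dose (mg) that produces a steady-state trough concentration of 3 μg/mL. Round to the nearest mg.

τ/t½ = 5/9 ≈ 0.55556, so f = (1/2)^(5/9) ≈ 0.680395.
Cmin,ss = (D/Vd)·f/(1−f), so D = Cmin,ss·Vd·(1−f)/f.
D = 3 × 49 × (1−f)/f ≈ 3 × 49 × 0.46973 ≈ 69.05 mg.

69 mg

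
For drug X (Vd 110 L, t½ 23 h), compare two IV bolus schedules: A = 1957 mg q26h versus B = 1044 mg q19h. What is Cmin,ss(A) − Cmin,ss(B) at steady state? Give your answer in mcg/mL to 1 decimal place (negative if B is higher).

2.7 mcg/mL

Regimen A: f = (1/2)^(26/23) ≈ 0.4568; Cmin,ss = (1957/110)·f/(1−f) ≈ 14.961 mcg/mL.
Regimen B: f = (1/2)^(19/23) ≈ 0.5641; Cmin,ss = (1044/110)·f/(1−f) ≈ 12.282 mcg/mL.
Difference ≈ 14.961 − 12.282 ≈ 2.679 mcg/mL.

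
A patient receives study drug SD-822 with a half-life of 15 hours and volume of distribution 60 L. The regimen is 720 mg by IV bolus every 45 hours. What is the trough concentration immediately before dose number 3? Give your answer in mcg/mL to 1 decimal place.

f = (1/2)^(τ/t½) = (1/2)^(45/15) ≈ 0.1250.
C₀ = D/Vd = 720/60 ≈ 12.000 mcg/mL.
Before the 3rd dose, 2 doses have been given. Superposition: Cmin = C₀·(f + f²).
≈ 12.000 × (0.1250 + 0.0156) ≈ 12.000 × 0.1406 ≈ 1.687 mcg/mL.

1.7 mcg/mL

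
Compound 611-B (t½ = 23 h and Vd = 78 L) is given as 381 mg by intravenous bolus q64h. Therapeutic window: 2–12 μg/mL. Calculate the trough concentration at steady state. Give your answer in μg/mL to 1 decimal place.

0.8 μg/mL

τ/t½ = 64/23 ≈ 2.7826, so fraction remaining f = (1/2)^(64/23) ≈ 0.1453.
At steady state, accumulation factor R = 1/(1 − e^(−kτ)) ≈ 1.1700.
Each bolus raises the concentration by D/Vd = 381/78 ≈ 4.885 μg/mL.
Steady-state peak Cmax,ss = C₀·R ≈ 4.885 × 1.1700 ≈ 5.715 μg/mL.
Steady-state trough Cmin,ss = Cmax,ss·f ≈ 5.715 × 0.1453 ≈ 0.830 μg/mL.
Trough 0.8 μg/mL vs MEC 2 μg/mL: subtherapeutic.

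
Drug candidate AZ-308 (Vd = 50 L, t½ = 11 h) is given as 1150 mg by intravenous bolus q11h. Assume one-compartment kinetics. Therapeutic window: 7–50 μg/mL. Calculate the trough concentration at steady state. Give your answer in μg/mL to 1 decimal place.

τ = 11 h = 1 half-life, so f = (1/2)^1 = 0.5.
At steady state, R = 1/(1 − 0.5) = 2/1.
Single-dose peak C₀ = D/Vd = 1150/50 = 23 μg/mL.
Steady-state peak Cmax,ss = C₀·R = 23 × 2/1 ≈ 46.000 μg/mL.
Steady-state trough Cmin,ss = Cmax,ss·f ≈ 46.000 × 0.5 ≈ 23.000 μg/mL.
Trough 23.0 μg/mL vs MEC 7 μg/mL: adequate.

23.0 μg/mL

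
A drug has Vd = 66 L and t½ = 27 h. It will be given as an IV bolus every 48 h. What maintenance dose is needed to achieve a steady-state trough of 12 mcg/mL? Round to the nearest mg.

1924 mg

τ/t½ = 48/27 ≈ 1.7778, so f = (1/2)^(48/27) ≈ 0.291632.
Cmin,ss = (D/Vd)·f/(1−f), so D = Cmin,ss·Vd·(1−f)/f.
D = 12 × 66 × (1−f)/f ≈ 12 × 66 × 2.42898 ≈ 1923.75 mg.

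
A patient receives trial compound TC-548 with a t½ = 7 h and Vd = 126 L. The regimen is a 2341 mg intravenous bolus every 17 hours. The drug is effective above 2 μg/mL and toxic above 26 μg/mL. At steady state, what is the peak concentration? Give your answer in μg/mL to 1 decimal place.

22.8 μg/mL

k = ln2/t½ = ln2/7 ≈ 0.099021 h⁻¹; fraction remaining f = e^(−kτ) = e^(−0.099021×17) ≈ 0.1857.
At steady state, accumulation factor R = 1/(1 − e^(−kτ)) ≈ 1.2280.
Each bolus raises the concentration by D/Vd = 2341/126 ≈ 18.579 μg/mL.
Cmax,ss = C₀/(1 − f) ≈ 18.579/0.8143 ≈ 22.816 μg/mL.
Peak 22.8 μg/mL vs MTC 26 μg/mL: below toxic threshold.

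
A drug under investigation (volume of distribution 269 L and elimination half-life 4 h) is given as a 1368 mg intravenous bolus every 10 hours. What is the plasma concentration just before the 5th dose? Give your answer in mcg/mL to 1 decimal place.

1.1 mcg/mL

f = (1/2)^(τ/t½) = (1/2)^(10/4) ≈ 0.1768.
C₀ = D/Vd = 1368/269 ≈ 5.086 mcg/mL.
Before the 5th dose, 4 doses have been given. Superposition: Cmin = C₀·(f + f² + … + f^4).
≈ 5.086 × (0.1768 + 0.0313 + 0.0055 + 0.0010) ≈ 5.086 × 0.2146 ≈ 1.091 mcg/mL.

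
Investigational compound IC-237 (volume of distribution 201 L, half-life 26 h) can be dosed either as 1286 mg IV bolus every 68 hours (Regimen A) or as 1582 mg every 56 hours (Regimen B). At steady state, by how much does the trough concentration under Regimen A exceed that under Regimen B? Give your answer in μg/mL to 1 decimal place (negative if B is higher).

-1.0 μg/mL

Regimen A: f = (1/2)^(68/26) ≈ 0.1632; Cmin,ss = (1286/201)·f/(1−f) ≈ 1.248 μg/mL.
Regimen B: f = (1/2)^(56/26) ≈ 0.2247; Cmin,ss = (1582/201)·f/(1−f) ≈ 2.281 μg/mL.
Difference ≈ 1.248 − 2.281 ≈ -1.033 μg/mL.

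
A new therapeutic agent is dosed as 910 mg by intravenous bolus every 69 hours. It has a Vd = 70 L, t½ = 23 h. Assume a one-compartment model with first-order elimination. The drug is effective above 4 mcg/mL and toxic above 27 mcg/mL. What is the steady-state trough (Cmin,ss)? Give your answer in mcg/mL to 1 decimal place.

The dosing interval is 3 half-lives, so f = 2^(−3) = 0.125.
At steady state, R = 1/(1 − 0.125) = 8/7.
Single-dose peak C₀ = D/Vd = 910/70 = 13 mcg/mL.
Steady-state peak Cmax,ss = C₀·R = 13 × 8/7 ≈ 14.857 mcg/mL.
Steady-state trough Cmin,ss = Cmax,ss·f ≈ 14.857 × 0.125 ≈ 1.857 mcg/mL.
Trough 1.9 mcg/mL vs MEC 4 mcg/mL: subtherapeutic.

1.9 mcg/mL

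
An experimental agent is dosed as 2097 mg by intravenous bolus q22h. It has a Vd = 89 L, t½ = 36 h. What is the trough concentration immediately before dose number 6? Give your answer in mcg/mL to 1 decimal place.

39.3 mcg/mL

f = (1/2)^(τ/t½) = (1/2)^(22/36) ≈ 0.6547.
C₀ = D/Vd = 2097/89 ≈ 23.562 mcg/mL.
Before the 6th dose, 5 doses have been given. Superposition: Cmin = C₀·(f + f² + … + f^5).
≈ 23.562 × (0.6547 + 0.4286 + 0.2806 + 0.1837 + 0.1203) ≈ 23.562 × 1.6679 ≈ 39.299 mcg/mL.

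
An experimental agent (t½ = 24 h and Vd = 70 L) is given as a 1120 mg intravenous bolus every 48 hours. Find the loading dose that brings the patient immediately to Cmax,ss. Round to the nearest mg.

f = (1/2)^(48/24) ≈ 0.250000; accumulation ratio R = 1/(1−f) ≈ 1.33333.
Loading dose to hit Cmax,ss on first dose: D_load = D_maint·R ≈ 1120 × 1.33333 ≈ 1493.33 mg.

1493 mg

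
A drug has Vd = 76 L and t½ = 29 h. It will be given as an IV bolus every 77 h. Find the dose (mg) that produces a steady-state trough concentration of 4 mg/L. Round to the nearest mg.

1611 mg

τ/t½ = 77/29 ≈ 2.6552, so f = (1/2)^(77/29) ≈ 0.158750.
Cmin,ss = (D/Vd)·f/(1−f), so D = Cmin,ss·Vd·(1−f)/f.
D = 4 × 76 × (1−f)/f ≈ 4 × 76 × 5.29921 ≈ 1610.96 mg.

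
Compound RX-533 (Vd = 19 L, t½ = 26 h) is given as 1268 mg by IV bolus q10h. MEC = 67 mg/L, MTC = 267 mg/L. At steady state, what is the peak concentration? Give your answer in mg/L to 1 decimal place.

285.2 mg/L

τ/t½ = 10/26 ≈ 0.38462, so fraction remaining f = (1/2)^(10/26) ≈ 0.7660.
Accumulation ratio R = 1/(1 − f) ≈ 1/0.2340 ≈ 4.2735.
Each bolus raises the concentration by D/Vd = 1268/19 ≈ 66.737 mg/L.
Steady-state peak Cmax,ss = C₀·R ≈ 66.737 × 4.2735 ≈ 285.201 mg/L.
Peak 285.2 mg/L vs MTC 267 mg/L: exceeds toxic threshold.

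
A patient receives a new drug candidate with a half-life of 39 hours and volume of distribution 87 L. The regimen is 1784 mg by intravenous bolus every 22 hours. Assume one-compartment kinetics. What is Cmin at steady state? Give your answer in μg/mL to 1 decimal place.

Over one 22-h interval, 22/39 ≈ 0.5641 half-lives elapse, leaving f ≈ 0.6764 of each dose.
At steady state, accumulation factor R = 1/(1 − e^(−kτ)) ≈ 3.0902.
Single-dose peak C₀ = D/Vd = 1784/87 ≈ 20.506 μg/mL.
Cmax,ss = C₀/(1 − f) ≈ 20.506/0.3236 ≈ 63.368 μg/mL.
One interval later, Cmin,ss = Cmax,ss·e^(−kτ) ≈ 63.368 × 0.6764 ≈ 42.862 μg/mL.

42.9 μg/mL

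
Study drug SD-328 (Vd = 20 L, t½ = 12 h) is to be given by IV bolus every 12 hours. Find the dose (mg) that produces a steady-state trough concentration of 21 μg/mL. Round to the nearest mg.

420 mg

τ/t½ = 12/12 ≈ 1, so f = (1/2)^(12/12) ≈ 0.500000.
Cmin,ss = (D/Vd)·f/(1−f), so D = Cmin,ss·Vd·(1−f)/f.
D = 21 × 20 × (1−f)/f ≈ 21 × 20 × 1.00000 ≈ 420.00 mg.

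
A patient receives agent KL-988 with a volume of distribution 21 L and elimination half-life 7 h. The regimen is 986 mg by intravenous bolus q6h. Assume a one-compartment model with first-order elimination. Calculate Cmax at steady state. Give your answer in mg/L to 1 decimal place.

τ/t½ = 6/7 ≈ 0.85714, so fraction remaining f = (1/2)^(6/7) ≈ 0.5520.
Accumulation ratio R = 1/(1 − f) ≈ 1/0.4480 ≈ 2.2321.
Single-dose peak C₀ = D/Vd = 986/21 ≈ 46.952 mg/L.
Steady-state peak Cmax,ss = C₀·R ≈ 46.952 × 2.2321 ≈ 104.802 mg/L.

104.8 mg/L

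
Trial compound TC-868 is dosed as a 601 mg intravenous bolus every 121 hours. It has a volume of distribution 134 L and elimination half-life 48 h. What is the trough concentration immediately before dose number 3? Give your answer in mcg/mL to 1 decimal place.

0.9 mcg/mL

f = (1/2)^(τ/t½) = (1/2)^(121/48) ≈ 0.1742.
C₀ = D/Vd = 601/134 ≈ 4.485 mcg/mL.
Before the 3rd dose, 2 doses have been given. Superposition: Cmin = C₀·(f + f²).
≈ 4.485 × (0.1742 + 0.0303) ≈ 4.485 × 0.2045 ≈ 0.917 mcg/mL.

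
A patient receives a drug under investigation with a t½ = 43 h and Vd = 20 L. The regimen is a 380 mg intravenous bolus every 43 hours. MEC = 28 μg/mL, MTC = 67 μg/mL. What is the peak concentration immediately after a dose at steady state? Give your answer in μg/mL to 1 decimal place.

38.0 μg/mL

τ = 43 h = 1 half-life, so f = (1/2)^1 = 0.5.
At steady state, R = 1/(1 − 0.5) = 2/1.
Single-dose peak C₀ = D/Vd = 380/20 = 19 μg/mL.
Steady-state peak Cmax,ss = C₀·R = 19 × 2/1 ≈ 38.000 μg/mL.
Peak 38.0 μg/mL vs MTC 67 μg/mL: below toxic threshold.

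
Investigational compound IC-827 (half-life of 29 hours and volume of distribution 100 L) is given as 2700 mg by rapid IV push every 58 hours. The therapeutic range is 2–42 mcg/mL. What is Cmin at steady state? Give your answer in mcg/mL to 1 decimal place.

9.0 mcg/mL

The dosing interval is 2 half-lives, so f = 2^(−2) = 0.25.
At steady state, R = 1/(1 − 0.25) = 4/3.
Single-dose peak C₀ = D/Vd = 2700/100 = 27 mcg/mL.
Steady-state peak Cmax,ss = C₀·R = 27 × 4/3 ≈ 36.000 mcg/mL.
Steady-state trough Cmin,ss = Cmax,ss·f ≈ 36.000 × 0.25 ≈ 9.000 mcg/mL.
Trough 9.0 mcg/mL vs MEC 2 mcg/mL: adequate.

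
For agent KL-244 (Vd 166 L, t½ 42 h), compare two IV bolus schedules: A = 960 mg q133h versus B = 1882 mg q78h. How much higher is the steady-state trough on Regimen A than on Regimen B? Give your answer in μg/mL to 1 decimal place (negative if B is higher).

Regimen A: f = (1/2)^(133/42) ≈ 0.1114; Cmin,ss = (960/166)·f/(1−f) ≈ 0.725 μg/mL.
Regimen B: f = (1/2)^(78/42) ≈ 0.2760; Cmin,ss = (1882/166)·f/(1−f) ≈ 4.322 μg/mL.
Difference ≈ 0.725 − 4.322 ≈ -3.597 μg/mL.

-3.6 μg/mL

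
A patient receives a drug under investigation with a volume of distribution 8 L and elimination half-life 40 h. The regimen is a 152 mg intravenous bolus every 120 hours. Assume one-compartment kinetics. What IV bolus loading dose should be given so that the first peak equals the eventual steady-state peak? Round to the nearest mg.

f = (1/2)^(120/40) ≈ 0.125000; accumulation ratio R = 1/(1−f) ≈ 1.14286.
Loading dose to hit Cmax,ss on first dose: D_load = D_maint·R ≈ 152 × 1.14286 ≈ 173.71 mg.

174 mg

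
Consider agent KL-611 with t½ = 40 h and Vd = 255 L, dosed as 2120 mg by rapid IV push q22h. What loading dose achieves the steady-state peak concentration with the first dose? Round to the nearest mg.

f = (1/2)^(22/40) ≈ 0.683020; accumulation ratio R = 1/(1−f) ≈ 3.15477.
Loading dose to hit Cmax,ss on first dose: D_load = D_maint·R ≈ 2120 × 3.15477 ≈ 6688.11 mg.

6688 mg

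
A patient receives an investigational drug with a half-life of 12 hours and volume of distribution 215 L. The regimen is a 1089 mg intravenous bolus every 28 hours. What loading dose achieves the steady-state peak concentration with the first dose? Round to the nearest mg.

1359 mg

f = (1/2)^(28/12) ≈ 0.198425; accumulation ratio R = 1/(1−f) ≈ 1.24754.
Loading dose to hit Cmax,ss on first dose: D_load = D_maint·R ≈ 1089 × 1.24754 ≈ 1358.57 mg.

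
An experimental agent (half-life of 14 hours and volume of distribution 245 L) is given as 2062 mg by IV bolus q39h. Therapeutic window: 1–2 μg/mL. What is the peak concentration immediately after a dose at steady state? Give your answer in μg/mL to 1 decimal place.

k = ln2/t½ = ln2/14 ≈ 0.049511 h⁻¹; fraction remaining f = e^(−kτ) = e^(−0.049511×39) ≈ 0.1450.
Accumulation ratio R = 1/(1 − f) ≈ 1/0.8550 ≈ 1.1696.
Single-dose peak C₀ = D/Vd = 2062/245 ≈ 8.416 μg/mL.
Cmax,ss = C₀/(1 − f) ≈ 8.416/0.8550 ≈ 9.843 μg/mL.
Peak 9.8 μg/mL vs MTC 2 μg/mL: exceeds toxic threshold.

9.8 μg/mL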